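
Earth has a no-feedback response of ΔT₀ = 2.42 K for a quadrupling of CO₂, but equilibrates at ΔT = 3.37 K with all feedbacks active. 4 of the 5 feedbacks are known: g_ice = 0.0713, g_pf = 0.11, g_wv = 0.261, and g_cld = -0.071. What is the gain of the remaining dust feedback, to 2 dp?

-0.09

Amplification A = ΔT/ΔT₀ = 3.37/2.42 = 1.393.
Total gain g = 1 − 1/A = 1 − 1/1.393 = 0.2821.
Known gains sum to 0.0713 + 0.11 + 0.261 − 0.071 = 0.3713.
g_dust = 0.2821 − 0.3713 = -0.09.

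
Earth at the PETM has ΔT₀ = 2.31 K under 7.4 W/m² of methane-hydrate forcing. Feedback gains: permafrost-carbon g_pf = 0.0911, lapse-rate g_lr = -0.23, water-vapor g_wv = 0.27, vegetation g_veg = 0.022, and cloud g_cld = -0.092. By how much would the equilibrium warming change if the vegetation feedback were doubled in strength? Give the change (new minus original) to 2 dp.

0.06 K

Original: g = 0.0611, ΔT = 2.31/(1−0.0611) = 2.4603 K.
With doubled vegetation: g' = 0.0831, ΔT' = 2.31/(1−0.0831) = 2.5194 K.
Change = 2.5194 − 2.4603 = 0.06 K.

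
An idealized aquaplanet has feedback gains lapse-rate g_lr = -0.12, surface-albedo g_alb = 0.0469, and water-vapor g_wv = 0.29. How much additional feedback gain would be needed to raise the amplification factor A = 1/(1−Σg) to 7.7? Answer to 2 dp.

0.65

Current total gain = 0.2169.
Target gain for A = 7.7: g* = 1 − 1/7.7 = 0.8701.
Additional gain needed = 0.8701 − 0.2169 = 0.65.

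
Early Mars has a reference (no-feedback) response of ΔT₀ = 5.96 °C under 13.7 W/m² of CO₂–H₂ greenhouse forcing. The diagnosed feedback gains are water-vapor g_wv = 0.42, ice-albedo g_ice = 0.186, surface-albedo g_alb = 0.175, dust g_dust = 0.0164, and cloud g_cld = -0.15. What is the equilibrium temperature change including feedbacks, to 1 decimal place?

Total gain g = 0.42 + 0.186 + 0.175 + 0.0164 − 0.15 = 0.6474.
Amplification A = 1/(1 − 0.6474) = 2.836.
ΔT = 5.96 × 2.836 = 16.9 °C.

16.9 °C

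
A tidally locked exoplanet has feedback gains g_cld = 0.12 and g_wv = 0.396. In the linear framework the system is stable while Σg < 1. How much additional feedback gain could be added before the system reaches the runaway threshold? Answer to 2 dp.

0.48

Current total gain = 0.12 + 0.396 = 0.516.
Margin to runaway = 1 − 0.516 = 0.48.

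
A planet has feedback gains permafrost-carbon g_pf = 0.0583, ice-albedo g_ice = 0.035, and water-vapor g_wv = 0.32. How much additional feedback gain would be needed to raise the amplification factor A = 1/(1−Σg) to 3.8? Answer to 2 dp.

0.32

Current total gain = 0.4133.
Target gain for A = 3.8: g* = 1 − 1/3.8 = 0.7368.
Additional gain needed = 0.7368 − 0.4133 = 0.32.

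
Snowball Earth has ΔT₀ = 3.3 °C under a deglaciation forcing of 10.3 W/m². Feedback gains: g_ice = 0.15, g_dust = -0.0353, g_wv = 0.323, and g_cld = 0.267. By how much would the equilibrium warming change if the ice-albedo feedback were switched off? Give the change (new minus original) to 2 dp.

-3.76 °C

Original: g = 0.7047, ΔT = 3.3/(1−0.7047) = 11.1751 °C.
Without ice-albedo: g' = 0.5547, ΔT' = 3.3/(1−0.5547) = 7.4107 °C.
Change = 7.4107 − 11.1751 = -3.76 °C.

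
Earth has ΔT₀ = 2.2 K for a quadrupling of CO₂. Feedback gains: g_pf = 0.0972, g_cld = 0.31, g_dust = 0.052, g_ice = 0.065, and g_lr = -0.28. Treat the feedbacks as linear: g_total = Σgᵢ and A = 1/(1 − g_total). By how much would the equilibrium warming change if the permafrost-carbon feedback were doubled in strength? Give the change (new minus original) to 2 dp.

0.43 K

Original: g = 0.2442, ΔT = 2.2/(1−0.2442) = 2.9108 K.
With doubled permafrost-carbon: g' = 0.3414, ΔT' = 2.2/(1−0.3414) = 3.3404 K.
Change = 3.3404 − 2.9108 = 0.43 K.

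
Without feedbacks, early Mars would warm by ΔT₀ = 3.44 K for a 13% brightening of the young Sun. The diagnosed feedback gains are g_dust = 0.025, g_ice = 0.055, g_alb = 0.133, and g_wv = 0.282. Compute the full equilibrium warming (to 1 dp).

6.8 K

Total gain g = 0.025 + 0.055 + 0.133 + 0.282 = 0.495.
Amplification A = 1/(1 − 0.495) = 1.98.
ΔT = 3.44 × 1.98 = 6.8 K.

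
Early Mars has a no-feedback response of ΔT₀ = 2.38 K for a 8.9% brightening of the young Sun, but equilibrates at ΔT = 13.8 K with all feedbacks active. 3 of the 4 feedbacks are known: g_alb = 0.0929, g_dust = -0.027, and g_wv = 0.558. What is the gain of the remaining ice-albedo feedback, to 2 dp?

Amplification A = ΔT/ΔT₀ = 13.8/2.38 = 5.798.
Total gain g = 1 − 1/A = 1 − 1/5.798 = 0.8275.
Known gains sum to 0.0929 − 0.027 + 0.558 = 0.6239.
g_ice = 0.8275 − 0.6239 = 0.20.

0.20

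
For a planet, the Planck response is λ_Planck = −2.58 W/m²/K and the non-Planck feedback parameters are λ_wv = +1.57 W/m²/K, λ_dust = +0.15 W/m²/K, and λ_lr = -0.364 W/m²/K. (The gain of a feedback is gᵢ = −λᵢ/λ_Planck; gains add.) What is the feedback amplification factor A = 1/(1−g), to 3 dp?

2.108

Convert to gains: g_wv = 1.57/2.58 = 0.6085; g_dust = 0.15/2.58 = 0.05814; g_lr = -0.364/2.58 = -0.1411.
Total gain g = 0.52554.
A = 1/(1 − 0.52554) = 2.108.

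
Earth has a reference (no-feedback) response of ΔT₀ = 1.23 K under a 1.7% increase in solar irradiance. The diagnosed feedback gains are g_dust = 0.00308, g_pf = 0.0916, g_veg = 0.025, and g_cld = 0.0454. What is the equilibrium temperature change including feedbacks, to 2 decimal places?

Total gain g = 0.00308 + 0.0916 + 0.025 + 0.0454 = 0.16508.
Amplification A = 1/(1 − 0.16508) = 1.198.
ΔT = 1.23 × 1.198 = 1.47 K.

1.47 K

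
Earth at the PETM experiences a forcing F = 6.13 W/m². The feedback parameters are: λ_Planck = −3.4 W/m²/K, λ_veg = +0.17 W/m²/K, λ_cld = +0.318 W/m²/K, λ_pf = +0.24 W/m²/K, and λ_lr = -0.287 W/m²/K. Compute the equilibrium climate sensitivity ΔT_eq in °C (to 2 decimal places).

Net feedback parameter λ = (−3.4) + (+0.17) + (+0.318) + (+0.24) + (-0.287) = -2.959 W/m²/K.
ΔT = −F/λ = −6.13/(-2.959) = 2.07 °C.

2.07 °C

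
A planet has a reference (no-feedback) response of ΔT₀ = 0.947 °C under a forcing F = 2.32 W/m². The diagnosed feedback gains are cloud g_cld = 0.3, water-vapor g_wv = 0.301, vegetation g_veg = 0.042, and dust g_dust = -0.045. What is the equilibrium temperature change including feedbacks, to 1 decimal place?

2.4 °C

Total gain g = 0.3 + 0.301 + 0.042 − 0.045 = 0.598.
Amplification A = 1/(1 − 0.598) = 2.488.
ΔT = 0.947 × 2.488 = 2.4 °C.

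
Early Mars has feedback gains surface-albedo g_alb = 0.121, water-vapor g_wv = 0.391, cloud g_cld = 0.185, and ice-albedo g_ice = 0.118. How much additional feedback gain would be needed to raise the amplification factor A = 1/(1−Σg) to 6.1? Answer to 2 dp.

Current total gain = 0.815.
Target gain for A = 6.1: g* = 1 − 1/6.1 = 0.8361.
Additional gain needed = 0.8361 − 0.815 = 0.02.

0.02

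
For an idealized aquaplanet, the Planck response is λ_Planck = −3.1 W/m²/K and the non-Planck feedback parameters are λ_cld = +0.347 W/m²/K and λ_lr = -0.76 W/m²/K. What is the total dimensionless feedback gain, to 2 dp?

Convert to gains: g_cld = 0.347/3.1 = 0.1119; g_lr = -0.76/3.1 = -0.2452.
Total gain g = -0.1333.

-0.13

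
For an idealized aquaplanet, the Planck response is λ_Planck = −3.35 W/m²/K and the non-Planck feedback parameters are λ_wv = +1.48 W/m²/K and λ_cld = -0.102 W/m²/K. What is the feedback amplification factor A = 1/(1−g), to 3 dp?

Convert to gains: g_wv = 1.48/3.35 = 0.4418; g_cld = -0.102/3.35 = -0.03045.
Total gain g = 0.41135.
A = 1/(1 − 0.41135) = 1.699.

1.699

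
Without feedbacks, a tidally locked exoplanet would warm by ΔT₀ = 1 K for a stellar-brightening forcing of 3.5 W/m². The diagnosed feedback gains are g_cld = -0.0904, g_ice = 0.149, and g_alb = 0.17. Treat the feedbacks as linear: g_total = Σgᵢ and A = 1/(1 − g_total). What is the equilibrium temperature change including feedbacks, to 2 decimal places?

1.30 K

Total gain g = -0.0904 + 0.149 + 0.17 = 0.2286.
Amplification A = 1/(1 − 0.2286) = 1.296.
ΔT = 1 × 1.296 = 1.30 K.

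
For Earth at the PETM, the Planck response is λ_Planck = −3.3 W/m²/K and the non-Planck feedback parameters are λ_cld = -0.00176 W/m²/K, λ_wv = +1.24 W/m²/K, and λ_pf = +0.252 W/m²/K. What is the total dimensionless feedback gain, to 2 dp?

Convert to gains: g_cld = -0.00176/3.3 = -0.000533; g_wv = 1.24/3.3 = 0.3758; g_pf = 0.252/3.3 = 0.07636.
Total gain g = 0.451627.

0.45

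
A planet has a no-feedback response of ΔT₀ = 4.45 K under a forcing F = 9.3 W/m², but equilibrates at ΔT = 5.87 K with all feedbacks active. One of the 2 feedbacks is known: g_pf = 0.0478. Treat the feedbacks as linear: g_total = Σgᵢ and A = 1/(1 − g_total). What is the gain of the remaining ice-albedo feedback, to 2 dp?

0.19

Amplification A = ΔT/ΔT₀ = 5.87/4.45 = 1.319.
Total gain g = 1 − 1/A = 1 − 1/1.319 = 0.2418.
The known gain is 0.0478.
g_ice = 0.2418 − 0.0478 = 0.19.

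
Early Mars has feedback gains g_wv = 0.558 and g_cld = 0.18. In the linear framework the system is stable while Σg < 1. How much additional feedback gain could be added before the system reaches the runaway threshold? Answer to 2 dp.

0.26

Current total gain = 0.558 + 0.18 = 0.738.
Margin to runaway = 1 − 0.738 = 0.26.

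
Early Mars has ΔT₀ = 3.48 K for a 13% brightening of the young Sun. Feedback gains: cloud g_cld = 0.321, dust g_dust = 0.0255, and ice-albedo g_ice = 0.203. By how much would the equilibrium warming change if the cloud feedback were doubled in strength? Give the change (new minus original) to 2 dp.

Original: g = 0.5495, ΔT = 3.48/(1−0.5495) = 7.7248 K.
With doubled cloud: g' = 0.8705, ΔT' = 3.48/(1−0.8705) = 26.8726 K.
Change = 26.8726 − 7.7248 = 19.15 K.

19.15 K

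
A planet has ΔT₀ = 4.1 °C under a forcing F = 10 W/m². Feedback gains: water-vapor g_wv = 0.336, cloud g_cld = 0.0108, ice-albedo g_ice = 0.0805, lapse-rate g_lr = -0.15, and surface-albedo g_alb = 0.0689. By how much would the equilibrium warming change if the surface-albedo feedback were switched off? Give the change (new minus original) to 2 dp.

-0.60 °C

Original: g = 0.3462, ΔT = 4.1/(1−0.3462) = 6.2710 °C.
Without surface-albedo: g' = 0.2773, ΔT' = 4.1/(1−0.2773) = 5.6732 °C.
Change = 5.6732 − 6.2710 = -0.60 °C.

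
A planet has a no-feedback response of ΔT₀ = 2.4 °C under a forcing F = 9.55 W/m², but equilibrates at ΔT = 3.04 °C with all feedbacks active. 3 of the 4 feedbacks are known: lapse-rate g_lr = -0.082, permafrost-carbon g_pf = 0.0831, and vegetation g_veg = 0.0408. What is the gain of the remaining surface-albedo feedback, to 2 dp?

0.17

Amplification A = ΔT/ΔT₀ = 3.04/2.4 = 1.267.
Total gain g = 1 − 1/A = 1 − 1/1.267 = 0.2107.
Known gains sum to -0.082 + 0.0831 + 0.0408 = 0.0419.
g_alb = 0.2107 − 0.0419 = 0.17.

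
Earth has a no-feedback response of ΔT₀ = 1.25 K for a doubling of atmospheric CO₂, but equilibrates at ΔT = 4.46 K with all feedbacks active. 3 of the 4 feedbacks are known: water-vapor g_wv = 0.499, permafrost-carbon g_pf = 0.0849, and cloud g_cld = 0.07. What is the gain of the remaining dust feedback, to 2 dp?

Amplification A = ΔT/ΔT₀ = 4.46/1.25 = 3.568.
Total gain g = 1 − 1/A = 1 − 1/3.568 = 0.7197.
Known gains sum to 0.499 + 0.0849 + 0.07 = 0.6539.
g_dust = 0.7197 − 0.6539 = 0.07.

0.07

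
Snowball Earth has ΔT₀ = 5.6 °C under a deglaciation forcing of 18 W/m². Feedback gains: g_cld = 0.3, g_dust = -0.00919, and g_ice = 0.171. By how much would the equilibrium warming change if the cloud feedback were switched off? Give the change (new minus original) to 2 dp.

-3.72 °C

Original: g = 0.46181, ΔT = 5.6/(1−0.46181) = 10.4052 °C.
Without cloud: g' = 0.16181, ΔT' = 5.6/(1−0.16181) = 6.6811 °C.
Change = 6.6811 − 10.4052 = -3.72 °C.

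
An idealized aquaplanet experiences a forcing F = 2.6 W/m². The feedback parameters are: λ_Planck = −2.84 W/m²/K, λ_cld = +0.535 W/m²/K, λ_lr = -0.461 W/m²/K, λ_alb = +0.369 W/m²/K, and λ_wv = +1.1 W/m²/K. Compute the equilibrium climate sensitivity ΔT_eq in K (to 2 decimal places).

2.00 K

Net feedback parameter λ = (−2.84) + (+0.535) + (-0.461) + (+0.369) + (+1.1) = -1.297 W/m²/K.
ΔT = −F/λ = −2.6/(-1.297) = 2.00 K.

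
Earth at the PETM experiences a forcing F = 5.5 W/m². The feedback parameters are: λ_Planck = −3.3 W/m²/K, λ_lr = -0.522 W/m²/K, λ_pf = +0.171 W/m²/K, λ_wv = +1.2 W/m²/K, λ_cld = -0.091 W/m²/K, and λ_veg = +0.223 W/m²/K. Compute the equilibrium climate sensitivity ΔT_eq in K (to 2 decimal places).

2.37 K

Net feedback parameter λ = (−3.3) + (-0.522) + (+0.171) + (+1.2) + (-0.091) + (+0.223) = -2.319 W/m²/K.
ΔT = −F/λ = −5.5/(-2.319) = 2.37 K.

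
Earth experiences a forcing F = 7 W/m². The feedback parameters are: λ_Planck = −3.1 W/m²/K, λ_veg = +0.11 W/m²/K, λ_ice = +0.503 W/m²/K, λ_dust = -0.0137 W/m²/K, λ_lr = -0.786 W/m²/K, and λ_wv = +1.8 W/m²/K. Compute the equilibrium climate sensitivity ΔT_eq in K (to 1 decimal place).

4.7 K

Net feedback parameter λ = (−3.1) + (+0.11) + (+0.503) + (-0.0137) + (-0.786) + (+1.8) = -1.4867 W/m²/K.
ΔT = −F/λ = −7/(-1.4867) = 4.7 K.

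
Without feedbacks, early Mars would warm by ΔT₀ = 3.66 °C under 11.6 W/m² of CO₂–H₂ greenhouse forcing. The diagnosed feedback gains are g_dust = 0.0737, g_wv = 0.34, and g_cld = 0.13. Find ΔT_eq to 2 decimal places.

8.02 °C

Total gain g = 0.0737 + 0.34 + 0.13 = 0.5437.
Amplification A = 1/(1 − 0.5437) = 2.192.
ΔT = 3.66 × 2.192 = 8.02 °C.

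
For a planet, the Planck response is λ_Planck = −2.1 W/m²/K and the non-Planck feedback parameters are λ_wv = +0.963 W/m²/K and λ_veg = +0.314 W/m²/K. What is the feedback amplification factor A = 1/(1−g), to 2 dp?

Convert to gains: g_wv = 0.963/2.1 = 0.4586; g_veg = 0.314/2.1 = 0.1495.
Total gain g = 0.6081.
A = 1/(1 − 0.6081) = 2.55.

2.55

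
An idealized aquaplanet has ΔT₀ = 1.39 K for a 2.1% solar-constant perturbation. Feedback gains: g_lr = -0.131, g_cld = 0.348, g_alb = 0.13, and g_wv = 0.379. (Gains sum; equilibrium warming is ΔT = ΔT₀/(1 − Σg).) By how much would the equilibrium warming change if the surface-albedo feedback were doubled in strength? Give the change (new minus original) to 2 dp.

4.58 K

Original: g = 0.726, ΔT = 1.39/(1−0.726) = 5.0730 K.
With doubled surface-albedo: g' = 0.856, ΔT' = 1.39/(1−0.856) = 9.6528 K.
Change = 9.6528 − 5.0730 = 4.58 K.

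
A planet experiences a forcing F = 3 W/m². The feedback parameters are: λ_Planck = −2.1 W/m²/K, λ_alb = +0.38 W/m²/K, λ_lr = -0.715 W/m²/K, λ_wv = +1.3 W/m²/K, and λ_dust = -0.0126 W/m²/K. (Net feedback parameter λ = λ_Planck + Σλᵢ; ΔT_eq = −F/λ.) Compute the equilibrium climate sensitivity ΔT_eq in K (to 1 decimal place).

2.6 K

Net feedback parameter λ = (−2.1) + (+0.38) + (-0.715) + (+1.3) + (-0.0126) = -1.1476 W/m²/K.
ΔT = −F/λ = −3/(-1.1476) = 2.6 K.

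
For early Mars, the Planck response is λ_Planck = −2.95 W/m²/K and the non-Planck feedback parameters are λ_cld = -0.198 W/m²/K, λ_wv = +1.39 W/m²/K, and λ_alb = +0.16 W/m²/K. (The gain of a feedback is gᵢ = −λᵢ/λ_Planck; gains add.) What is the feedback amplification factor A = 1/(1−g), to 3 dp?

1.846

Convert to gains: g_cld = -0.198/2.95 = -0.06712; g_wv = 1.39/2.95 = 0.4712; g_alb = 0.16/2.95 = 0.05424.
Total gain g = 0.45832.
A = 1/(1 − 0.45832) = 1.846.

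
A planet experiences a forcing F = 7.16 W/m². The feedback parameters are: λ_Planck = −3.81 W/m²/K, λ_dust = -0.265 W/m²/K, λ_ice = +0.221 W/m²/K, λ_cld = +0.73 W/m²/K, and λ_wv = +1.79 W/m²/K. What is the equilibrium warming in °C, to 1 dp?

Net feedback parameter λ = (−3.81) + (-0.265) + (+0.221) + (+0.73) + (+1.79) = -1.334 W/m²/K.
ΔT = −F/λ = −7.16/(-1.334) = 5.4 °C.

5.4 °C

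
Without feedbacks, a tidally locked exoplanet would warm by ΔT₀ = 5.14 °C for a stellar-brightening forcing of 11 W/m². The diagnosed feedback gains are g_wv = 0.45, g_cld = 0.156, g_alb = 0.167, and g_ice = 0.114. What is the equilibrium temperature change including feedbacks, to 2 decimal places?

45.49 °C

Total gain g = 0.45 + 0.156 + 0.167 + 0.114 = 0.887.
Amplification A = 1/(1 − 0.887) = 8.85.
ΔT = 5.14 × 8.85 = 45.49 °C.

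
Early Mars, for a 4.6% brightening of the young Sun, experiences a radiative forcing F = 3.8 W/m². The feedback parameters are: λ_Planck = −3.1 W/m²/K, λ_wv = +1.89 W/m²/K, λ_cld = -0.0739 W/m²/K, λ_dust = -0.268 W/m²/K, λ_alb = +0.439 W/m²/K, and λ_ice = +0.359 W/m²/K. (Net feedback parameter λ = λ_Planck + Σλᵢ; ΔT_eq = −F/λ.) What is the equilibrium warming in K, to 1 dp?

5.0 K

Net feedback parameter λ = (−3.1) + (+1.89) + (-0.0739) + (-0.268) + (+0.439) + (+0.359) = -0.7539 W/m²/K.
ΔT = −F/λ = −3.8/(-0.7539) = 5.0 K.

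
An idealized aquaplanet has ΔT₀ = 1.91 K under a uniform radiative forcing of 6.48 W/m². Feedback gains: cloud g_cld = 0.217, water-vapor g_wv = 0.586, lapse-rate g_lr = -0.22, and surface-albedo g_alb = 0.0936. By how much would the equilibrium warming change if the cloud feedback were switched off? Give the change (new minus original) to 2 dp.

-2.37 K

Original: g = 0.6766, ΔT = 1.91/(1−0.6766) = 5.9060 K.
Without cloud: g' = 0.4596, ΔT' = 1.91/(1−0.4596) = 3.5344 K.
Change = 3.5344 − 5.9060 = -2.37 K.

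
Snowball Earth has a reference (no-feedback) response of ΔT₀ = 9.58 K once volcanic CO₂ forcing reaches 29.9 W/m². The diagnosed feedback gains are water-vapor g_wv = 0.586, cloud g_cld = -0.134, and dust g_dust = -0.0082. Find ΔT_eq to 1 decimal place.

17.2 K

Total gain g = 0.586 − 0.134 − 0.0082 = 0.4438.
Amplification A = 1/(1 − 0.4438) = 1.798.
ΔT = 9.58 × 1.798 = 17.2 K.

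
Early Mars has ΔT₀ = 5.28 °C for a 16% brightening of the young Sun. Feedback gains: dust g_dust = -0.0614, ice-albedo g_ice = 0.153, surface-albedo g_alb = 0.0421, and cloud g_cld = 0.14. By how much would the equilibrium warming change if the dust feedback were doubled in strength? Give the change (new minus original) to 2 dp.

Original: g = 0.2737, ΔT = 5.28/(1−0.2737) = 7.2697 °C.
With doubled dust: g' = 0.2123, ΔT' = 5.28/(1−0.2123) = 6.7031 °C.
Change = 6.7031 − 7.2697 = -0.57 °C.

-0.57 °C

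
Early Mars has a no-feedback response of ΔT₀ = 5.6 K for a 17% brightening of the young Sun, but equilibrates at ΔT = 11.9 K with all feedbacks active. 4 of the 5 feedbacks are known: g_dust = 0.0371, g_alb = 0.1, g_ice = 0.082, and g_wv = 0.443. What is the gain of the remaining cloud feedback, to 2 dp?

Amplification A = ΔT/ΔT₀ = 11.9/5.6 = 2.125.
Total gain g = 1 − 1/A = 1 − 1/2.125 = 0.5294.
Known gains sum to 0.0371 + 0.1 + 0.082 + 0.443 = 0.6621.
g_cld = 0.5294 − 0.6621 = -0.13.

-0.13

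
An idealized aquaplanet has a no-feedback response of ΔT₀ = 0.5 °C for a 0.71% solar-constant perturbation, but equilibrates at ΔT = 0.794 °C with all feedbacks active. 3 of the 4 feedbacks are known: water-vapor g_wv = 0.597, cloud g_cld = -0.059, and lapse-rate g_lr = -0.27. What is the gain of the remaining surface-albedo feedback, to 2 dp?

Amplification A = ΔT/ΔT₀ = 0.794/0.5 = 1.588.
Total gain g = 1 − 1/A = 1 − 1/1.588 = 0.3703.
Known gains sum to 0.597 − 0.059 − 0.27 = 0.268.
g_alb = 0.3703 − 0.268 = 0.10.

0.10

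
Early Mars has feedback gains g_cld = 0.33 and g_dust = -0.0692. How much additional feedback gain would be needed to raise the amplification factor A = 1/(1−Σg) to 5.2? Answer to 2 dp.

0.55

Current total gain = 0.2608.
Target gain for A = 5.2: g* = 1 − 1/5.2 = 0.8077.
Additional gain needed = 0.8077 − 0.2608 = 0.55.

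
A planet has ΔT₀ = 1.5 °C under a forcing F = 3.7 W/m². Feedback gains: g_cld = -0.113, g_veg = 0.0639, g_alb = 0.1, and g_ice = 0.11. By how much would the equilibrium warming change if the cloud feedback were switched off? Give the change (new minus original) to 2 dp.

Original: g = 0.1609, ΔT = 1.5/(1−0.1609) = 1.7876 °C.
Without cloud: g' = 0.2739, ΔT' = 1.5/(1−0.2739) = 2.0658 °C.
Change = 2.0658 − 1.7876 = 0.28 °C.

0.28 °C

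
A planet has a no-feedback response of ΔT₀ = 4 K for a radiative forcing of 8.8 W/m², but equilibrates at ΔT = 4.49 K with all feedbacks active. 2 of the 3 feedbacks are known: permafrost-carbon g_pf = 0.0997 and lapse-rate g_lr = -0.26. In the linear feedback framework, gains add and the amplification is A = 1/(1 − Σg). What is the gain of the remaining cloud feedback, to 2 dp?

0.27

Amplification A = ΔT/ΔT₀ = 4.49/4 = 1.123.
Total gain g = 1 − 1/A = 1 − 1/1.123 = 0.1095.
Known gains sum to 0.0997 − 0.26 = -0.1603.
g_cld = 0.1095 + 0.1603 = 0.27.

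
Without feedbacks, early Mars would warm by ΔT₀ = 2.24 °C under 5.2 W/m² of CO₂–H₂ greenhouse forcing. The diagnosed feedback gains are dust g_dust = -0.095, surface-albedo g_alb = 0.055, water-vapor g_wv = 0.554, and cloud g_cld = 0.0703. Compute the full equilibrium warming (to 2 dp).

Total gain g = -0.095 + 0.055 + 0.554 + 0.0703 = 0.5843.
Amplification A = 1/(1 − 0.5843) = 2.406.
ΔT = 2.24 × 2.406 = 5.39 °C.

5.39 °C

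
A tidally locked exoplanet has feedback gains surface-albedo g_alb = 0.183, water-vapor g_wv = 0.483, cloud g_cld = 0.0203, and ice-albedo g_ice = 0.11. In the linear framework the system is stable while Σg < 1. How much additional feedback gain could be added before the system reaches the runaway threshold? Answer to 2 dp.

Current total gain = 0.183 + 0.483 + 0.0203 + 0.11 = 0.7963.
Margin to runaway = 1 − 0.7963 = 0.20.

0.20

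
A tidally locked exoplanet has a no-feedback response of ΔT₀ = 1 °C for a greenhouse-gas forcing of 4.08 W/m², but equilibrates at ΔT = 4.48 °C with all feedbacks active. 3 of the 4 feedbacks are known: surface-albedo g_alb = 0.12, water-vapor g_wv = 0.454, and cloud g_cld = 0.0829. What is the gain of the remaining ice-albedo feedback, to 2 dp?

0.12

Amplification A = ΔT/ΔT₀ = 4.48/1 = 4.48.
Total gain g = 1 − 1/A = 1 − 1/4.48 = 0.7768.
Known gains sum to 0.12 + 0.454 + 0.0829 = 0.6569.
g_ice = 0.7768 − 0.6569 = 0.12.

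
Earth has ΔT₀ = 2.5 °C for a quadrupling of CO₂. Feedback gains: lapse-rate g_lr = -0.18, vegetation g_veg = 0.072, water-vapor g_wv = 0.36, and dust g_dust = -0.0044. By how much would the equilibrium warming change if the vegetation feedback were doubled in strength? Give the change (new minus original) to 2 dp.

0.35 °C

Original: g = 0.2476, ΔT = 2.5/(1−0.2476) = 3.3227 °C.
With doubled vegetation: g' = 0.3196, ΔT' = 2.5/(1−0.3196) = 3.6743 °C.
Change = 3.6743 − 3.3227 = 0.35 °C.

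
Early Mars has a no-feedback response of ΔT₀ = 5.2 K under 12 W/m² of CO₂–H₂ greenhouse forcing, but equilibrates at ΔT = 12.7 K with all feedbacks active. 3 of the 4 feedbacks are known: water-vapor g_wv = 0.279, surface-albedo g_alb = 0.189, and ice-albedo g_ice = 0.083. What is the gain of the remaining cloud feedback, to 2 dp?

Amplification A = ΔT/ΔT₀ = 12.7/5.2 = 2.442.
Total gain g = 1 − 1/A = 1 − 1/2.442 = 0.5905.
Known gains sum to 0.279 + 0.189 + 0.083 = 0.551.
g_cld = 0.5905 − 0.551 = 0.04.

0.04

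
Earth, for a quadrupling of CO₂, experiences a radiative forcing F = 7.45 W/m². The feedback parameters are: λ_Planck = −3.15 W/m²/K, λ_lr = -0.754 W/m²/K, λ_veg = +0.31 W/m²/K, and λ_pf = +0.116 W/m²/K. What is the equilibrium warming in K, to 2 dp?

Net feedback parameter λ = (−3.15) + (-0.754) + (+0.31) + (+0.116) = -3.478 W/m²/K.
ΔT = −F/λ = −7.45/(-3.478) = 2.14 K.

2.14 K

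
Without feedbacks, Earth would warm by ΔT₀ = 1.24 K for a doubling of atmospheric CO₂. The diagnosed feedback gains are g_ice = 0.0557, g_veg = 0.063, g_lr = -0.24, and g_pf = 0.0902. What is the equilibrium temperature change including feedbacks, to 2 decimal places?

Total gain g = 0.0557 + 0.063 − 0.24 + 0.0902 = -0.0311.
Amplification A = 1/(1 + 0.0311) = 0.9698.
ΔT = 1.24 × 0.9698 = 1.20 K.

1.20 K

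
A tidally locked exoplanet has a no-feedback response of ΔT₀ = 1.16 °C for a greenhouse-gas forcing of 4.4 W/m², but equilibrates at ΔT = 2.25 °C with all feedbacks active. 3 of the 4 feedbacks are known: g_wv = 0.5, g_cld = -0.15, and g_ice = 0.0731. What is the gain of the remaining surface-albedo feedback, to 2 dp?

Amplification A = ΔT/ΔT₀ = 2.25/1.16 = 1.94.
Total gain g = 1 − 1/A = 1 − 1/1.94 = 0.4845.
Known gains sum to 0.5 − 0.15 + 0.0731 = 0.4231.
g_alb = 0.4845 − 0.4231 = 0.06.

0.06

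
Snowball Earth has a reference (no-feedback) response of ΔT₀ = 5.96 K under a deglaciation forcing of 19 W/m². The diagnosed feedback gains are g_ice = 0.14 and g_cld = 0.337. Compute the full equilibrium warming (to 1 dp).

11.4 K

Total gain g = 0.14 + 0.337 = 0.477.
Amplification A = 1/(1 − 0.477) = 1.912.
ΔT = 5.96 × 1.912 = 11.4 K.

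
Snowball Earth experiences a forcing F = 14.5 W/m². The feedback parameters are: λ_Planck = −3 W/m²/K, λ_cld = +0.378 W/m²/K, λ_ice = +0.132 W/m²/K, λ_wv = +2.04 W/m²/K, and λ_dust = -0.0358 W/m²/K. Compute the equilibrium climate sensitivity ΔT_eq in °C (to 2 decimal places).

Net feedback parameter λ = (−3) + (+0.378) + (+0.132) + (+2.04) + (-0.0358) = -0.4858 W/m²/K.
ΔT = −F/λ = −14.5/(-0.4858) = 29.85 °C.

29.85 °C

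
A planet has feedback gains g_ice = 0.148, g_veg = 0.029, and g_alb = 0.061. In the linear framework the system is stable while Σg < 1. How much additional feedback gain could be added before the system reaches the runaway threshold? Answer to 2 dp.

0.76

Current total gain = 0.148 + 0.029 + 0.061 = 0.238.
Margin to runaway = 1 − 0.238 = 0.76.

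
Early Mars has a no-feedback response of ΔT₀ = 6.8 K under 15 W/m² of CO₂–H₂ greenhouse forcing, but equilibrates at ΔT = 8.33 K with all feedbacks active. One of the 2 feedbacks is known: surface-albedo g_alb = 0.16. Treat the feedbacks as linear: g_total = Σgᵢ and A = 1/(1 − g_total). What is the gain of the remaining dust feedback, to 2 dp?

0.02

Amplification A = ΔT/ΔT₀ = 8.33/6.8 = 1.225.
Total gain g = 1 − 1/A = 1 − 1/1.225 = 0.1837.
The known gain is 0.16.
g_dust = 0.1837 − 0.16 = 0.02.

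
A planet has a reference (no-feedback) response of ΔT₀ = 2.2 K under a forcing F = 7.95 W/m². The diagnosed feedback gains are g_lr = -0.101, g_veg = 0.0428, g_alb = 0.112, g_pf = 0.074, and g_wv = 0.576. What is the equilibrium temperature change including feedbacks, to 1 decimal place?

7.4 K

Total gain g = -0.101 + 0.0428 + 0.112 + 0.074 + 0.576 = 0.7038.
Amplification A = 1/(1 − 0.7038) = 3.376.
ΔT = 2.2 × 3.376 = 7.4 K.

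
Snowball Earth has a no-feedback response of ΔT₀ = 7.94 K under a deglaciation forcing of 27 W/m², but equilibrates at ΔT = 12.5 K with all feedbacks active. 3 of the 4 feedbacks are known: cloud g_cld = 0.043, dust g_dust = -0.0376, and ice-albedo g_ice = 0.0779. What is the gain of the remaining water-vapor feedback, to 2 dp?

0.28

Amplification A = ΔT/ΔT₀ = 12.5/7.94 = 1.574.
Total gain g = 1 − 1/A = 1 − 1/1.574 = 0.3647.
Known gains sum to 0.043 − 0.0376 + 0.0779 = 0.0833.
g_wv = 0.3647 − 0.0833 = 0.28.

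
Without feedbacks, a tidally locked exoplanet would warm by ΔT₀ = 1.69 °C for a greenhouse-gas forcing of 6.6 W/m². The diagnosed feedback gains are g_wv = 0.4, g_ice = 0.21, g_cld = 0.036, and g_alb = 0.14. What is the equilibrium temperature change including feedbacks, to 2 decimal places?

Total gain g = 0.4 + 0.21 + 0.036 + 0.14 = 0.786.
Amplification A = 1/(1 − 0.786) = 4.673.
ΔT = 1.69 × 4.673 = 7.90 °C.

7.90 °C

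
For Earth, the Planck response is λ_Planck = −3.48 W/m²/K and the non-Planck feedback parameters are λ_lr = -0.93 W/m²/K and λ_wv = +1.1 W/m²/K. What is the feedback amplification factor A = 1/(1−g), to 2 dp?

1.05

Convert to gains: g_lr = -0.93/3.48 = -0.2672; g_wv = 1.1/3.48 = 0.3161.
Total gain g = 0.0489.
A = 1/(1 − 0.0489) = 1.05.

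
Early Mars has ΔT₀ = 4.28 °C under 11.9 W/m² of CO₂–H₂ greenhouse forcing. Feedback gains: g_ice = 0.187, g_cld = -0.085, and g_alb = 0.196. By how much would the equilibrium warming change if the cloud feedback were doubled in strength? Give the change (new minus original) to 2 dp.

Original: g = 0.298, ΔT = 4.28/(1−0.298) = 6.0969 °C.
With doubled cloud: g' = 0.213, ΔT' = 4.28/(1−0.213) = 5.4384 °C.
Change = 5.4384 − 6.0969 = -0.66 °C.

-0.66 °C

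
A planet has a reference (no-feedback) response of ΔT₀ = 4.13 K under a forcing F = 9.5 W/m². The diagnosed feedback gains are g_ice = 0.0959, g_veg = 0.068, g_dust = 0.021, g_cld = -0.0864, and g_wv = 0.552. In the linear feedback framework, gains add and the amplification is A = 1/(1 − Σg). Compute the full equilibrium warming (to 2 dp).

Total gain g = 0.0959 + 0.068 + 0.021 − 0.0864 + 0.552 = 0.6505.
Amplification A = 1/(1 − 0.6505) = 2.861.
ΔT = 4.13 × 2.861 = 11.82 K.

11.82 K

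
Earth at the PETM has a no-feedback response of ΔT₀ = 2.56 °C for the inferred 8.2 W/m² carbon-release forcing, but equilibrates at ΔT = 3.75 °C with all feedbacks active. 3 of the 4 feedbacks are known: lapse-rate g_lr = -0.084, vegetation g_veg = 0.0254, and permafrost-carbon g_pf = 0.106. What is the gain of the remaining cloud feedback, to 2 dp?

Amplification A = ΔT/ΔT₀ = 3.75/2.56 = 1.465.
Total gain g = 1 − 1/A = 1 − 1/1.465 = 0.3174.
Known gains sum to -0.084 + 0.0254 + 0.106 = 0.0474.
g_cld = 0.3174 − 0.0474 = 0.27.

0.27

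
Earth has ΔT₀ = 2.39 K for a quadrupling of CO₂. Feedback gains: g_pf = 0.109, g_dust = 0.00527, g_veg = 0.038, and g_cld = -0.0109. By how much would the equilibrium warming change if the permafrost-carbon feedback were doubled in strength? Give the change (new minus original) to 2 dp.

0.40 K

Original: g = 0.14137, ΔT = 2.39/(1−0.14137) = 2.7835 K.
With doubled permafrost-carbon: g' = 0.25037, ΔT' = 2.39/(1−0.25037) = 3.1882 K.
Change = 3.1882 − 2.7835 = 0.40 K.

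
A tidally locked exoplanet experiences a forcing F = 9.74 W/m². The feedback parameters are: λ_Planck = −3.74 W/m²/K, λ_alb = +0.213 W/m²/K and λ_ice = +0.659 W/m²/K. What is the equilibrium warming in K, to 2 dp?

Net feedback parameter λ = (−3.74) + (+0.213) + (+0.659) = -2.868 W/m²/K.
ΔT = −F/λ = −9.74/(-2.868) = 3.40 K.

3.40 K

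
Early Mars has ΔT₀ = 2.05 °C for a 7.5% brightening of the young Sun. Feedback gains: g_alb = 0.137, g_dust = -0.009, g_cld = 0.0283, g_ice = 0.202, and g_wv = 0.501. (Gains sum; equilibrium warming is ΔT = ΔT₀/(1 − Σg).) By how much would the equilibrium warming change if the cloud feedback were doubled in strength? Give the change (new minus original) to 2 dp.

Original: g = 0.8593, ΔT = 2.05/(1−0.8593) = 14.5700 °C.
With doubled cloud: g' = 0.8876, ΔT' = 2.05/(1−0.8876) = 18.2384 °C.
Change = 18.2384 − 14.5700 = 3.67 °C.

3.67 °C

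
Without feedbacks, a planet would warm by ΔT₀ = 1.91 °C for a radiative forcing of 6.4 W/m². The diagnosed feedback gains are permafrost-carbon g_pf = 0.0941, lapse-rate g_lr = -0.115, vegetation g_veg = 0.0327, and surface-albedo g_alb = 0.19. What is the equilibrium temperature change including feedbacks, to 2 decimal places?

2.39 °C

Total gain g = 0.0941 − 0.115 + 0.0327 + 0.19 = 0.2018.
Amplification A = 1/(1 − 0.2018) = 1.253.
ΔT = 1.91 × 1.253 = 2.39 °C.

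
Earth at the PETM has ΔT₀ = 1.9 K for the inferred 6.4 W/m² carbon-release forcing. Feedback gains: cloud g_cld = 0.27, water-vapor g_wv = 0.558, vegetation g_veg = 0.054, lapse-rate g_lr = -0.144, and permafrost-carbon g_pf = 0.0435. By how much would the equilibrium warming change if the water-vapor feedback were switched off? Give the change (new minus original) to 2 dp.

Original: g = 0.7815, ΔT = 1.9/(1−0.7815) = 8.6957 K.
Without water-vapor: g' = 0.2235, ΔT' = 1.9/(1−0.2235) = 2.4469 K.
Change = 2.4469 − 8.6957 = -6.25 K.

-6.25 K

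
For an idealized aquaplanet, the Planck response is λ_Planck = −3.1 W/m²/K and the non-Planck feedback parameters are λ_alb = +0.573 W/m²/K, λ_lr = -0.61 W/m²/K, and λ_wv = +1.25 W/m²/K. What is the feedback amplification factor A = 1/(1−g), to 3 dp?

Convert to gains: g_alb = 0.573/3.1 = 0.1848; g_lr = -0.61/3.1 = -0.1968; g_wv = 1.25/3.1 = 0.4032.
Total gain g = 0.3912.
A = 1/(1 − 0.3912) = 1.643.

1.643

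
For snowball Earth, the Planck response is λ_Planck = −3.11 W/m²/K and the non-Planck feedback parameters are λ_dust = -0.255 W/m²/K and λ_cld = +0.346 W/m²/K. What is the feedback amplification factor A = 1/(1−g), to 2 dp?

1.03

Convert to gains: g_dust = -0.255/3.11 = -0.08199; g_cld = 0.346/3.11 = 0.1113.
Total gain g = 0.02931.
A = 1/(1 − 0.02931) = 1.03.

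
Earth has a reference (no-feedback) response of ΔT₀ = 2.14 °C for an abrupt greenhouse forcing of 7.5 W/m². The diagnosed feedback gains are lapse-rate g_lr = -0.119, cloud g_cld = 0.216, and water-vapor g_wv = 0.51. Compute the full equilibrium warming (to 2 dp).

Total gain g = -0.119 + 0.216 + 0.51 = 0.607.
Amplification A = 1/(1 − 0.607) = 2.545.
ΔT = 2.14 × 2.545 = 5.45 °C.

5.45 °C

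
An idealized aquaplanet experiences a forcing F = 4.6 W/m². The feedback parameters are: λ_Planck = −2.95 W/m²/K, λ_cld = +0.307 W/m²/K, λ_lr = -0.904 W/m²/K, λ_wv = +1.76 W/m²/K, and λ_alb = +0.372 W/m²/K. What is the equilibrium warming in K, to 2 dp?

3.25 K

Net feedback parameter λ = (−2.95) + (+0.307) + (-0.904) + (+1.76) + (+0.372) = -1.415 W/m²/K.
ΔT = −F/λ = −4.6/(-1.415) = 3.25 K.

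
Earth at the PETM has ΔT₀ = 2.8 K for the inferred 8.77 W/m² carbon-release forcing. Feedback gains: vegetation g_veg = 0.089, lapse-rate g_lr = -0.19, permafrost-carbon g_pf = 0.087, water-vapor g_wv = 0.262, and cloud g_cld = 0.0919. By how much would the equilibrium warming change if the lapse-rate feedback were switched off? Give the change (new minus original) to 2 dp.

1.71 K

Original: g = 0.3399, ΔT = 2.8/(1−0.3399) = 4.2418 K.
Without lapse-rate: g' = 0.5299, ΔT' = 2.8/(1−0.5299) = 5.9562 K.
Change = 5.9562 − 4.2418 = 1.71 K.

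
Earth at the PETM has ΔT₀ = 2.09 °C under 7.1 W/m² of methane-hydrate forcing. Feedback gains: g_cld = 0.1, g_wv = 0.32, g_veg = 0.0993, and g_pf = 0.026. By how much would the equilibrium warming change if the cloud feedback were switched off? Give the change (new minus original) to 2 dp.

Original: g = 0.5453, ΔT = 2.09/(1−0.5453) = 4.5964 °C.
Without cloud: g' = 0.4453, ΔT' = 2.09/(1−0.4453) = 3.7678 °C.
Change = 3.7678 − 4.5964 = -0.83 °C.

-0.83 °C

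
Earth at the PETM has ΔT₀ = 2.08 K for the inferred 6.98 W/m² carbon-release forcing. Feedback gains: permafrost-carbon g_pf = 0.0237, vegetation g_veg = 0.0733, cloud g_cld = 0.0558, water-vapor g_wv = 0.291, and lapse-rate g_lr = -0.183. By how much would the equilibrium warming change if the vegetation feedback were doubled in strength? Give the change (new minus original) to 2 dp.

Original: g = 0.2608, ΔT = 2.08/(1−0.2608) = 2.8139 K.
With doubled vegetation: g' = 0.3341, ΔT' = 2.08/(1−0.3341) = 3.1236 K.
Change = 3.1236 − 2.8139 = 0.31 K.

0.31 K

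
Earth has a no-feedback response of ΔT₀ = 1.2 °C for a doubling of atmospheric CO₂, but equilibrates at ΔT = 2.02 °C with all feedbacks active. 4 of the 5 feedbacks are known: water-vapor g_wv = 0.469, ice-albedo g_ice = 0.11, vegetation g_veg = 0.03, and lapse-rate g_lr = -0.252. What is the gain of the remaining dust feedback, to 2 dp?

Amplification A = ΔT/ΔT₀ = 2.02/1.2 = 1.683.
Total gain g = 1 − 1/A = 1 − 1/1.683 = 0.4058.
Known gains sum to 0.469 + 0.11 + 0.03 − 0.252 = 0.357.
g_dust = 0.4058 − 0.357 = 0.05.

0.05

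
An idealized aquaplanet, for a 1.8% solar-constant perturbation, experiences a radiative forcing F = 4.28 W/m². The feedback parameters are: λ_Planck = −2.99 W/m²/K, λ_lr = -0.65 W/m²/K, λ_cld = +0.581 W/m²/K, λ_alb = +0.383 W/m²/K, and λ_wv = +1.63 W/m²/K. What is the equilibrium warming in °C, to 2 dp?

4.09 °C

Net feedback parameter λ = (−2.99) + (-0.65) + (+0.581) + (+0.383) + (+1.63) = -1.046 W/m²/K.
ΔT = −F/λ = −4.28/(-1.046) = 4.09 °C.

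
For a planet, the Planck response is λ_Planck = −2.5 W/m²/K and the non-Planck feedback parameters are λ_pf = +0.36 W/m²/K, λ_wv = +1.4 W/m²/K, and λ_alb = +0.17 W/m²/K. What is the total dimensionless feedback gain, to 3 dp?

0.772

Convert to gains: g_pf = 0.36/2.5 = 0.144; g_wv = 1.4/2.5 = 0.56; g_alb = 0.17/2.5 = 0.068.
Total gain g = 0.772.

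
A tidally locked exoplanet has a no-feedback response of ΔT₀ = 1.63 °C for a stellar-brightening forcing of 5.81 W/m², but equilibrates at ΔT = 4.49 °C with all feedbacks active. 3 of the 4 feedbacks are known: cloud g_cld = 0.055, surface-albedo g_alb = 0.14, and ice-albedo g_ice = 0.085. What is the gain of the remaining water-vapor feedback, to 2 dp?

Amplification A = ΔT/ΔT₀ = 4.49/1.63 = 2.755.
Total gain g = 1 − 1/A = 1 − 1/2.755 = 0.637.
Known gains sum to 0.055 + 0.14 + 0.085 = 0.28.
g_wv = 0.637 − 0.28 = 0.36.

0.36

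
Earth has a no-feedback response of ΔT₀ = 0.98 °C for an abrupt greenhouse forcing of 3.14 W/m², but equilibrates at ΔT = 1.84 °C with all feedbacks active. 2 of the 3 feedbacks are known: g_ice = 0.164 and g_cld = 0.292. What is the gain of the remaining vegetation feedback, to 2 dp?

Amplification A = ΔT/ΔT₀ = 1.84/0.98 = 1.878.
Total gain g = 1 − 1/A = 1 − 1/1.878 = 0.4675.
Known gains sum to 0.164 + 0.292 = 0.456.
g_veg = 0.4675 − 0.456 = 0.01.

0.01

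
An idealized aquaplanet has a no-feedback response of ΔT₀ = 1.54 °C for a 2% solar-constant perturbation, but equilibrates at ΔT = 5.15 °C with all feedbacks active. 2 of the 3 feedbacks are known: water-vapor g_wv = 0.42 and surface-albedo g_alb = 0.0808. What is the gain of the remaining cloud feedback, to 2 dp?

0.20

Amplification A = ΔT/ΔT₀ = 5.15/1.54 = 3.344.
Total gain g = 1 − 1/A = 1 − 1/3.344 = 0.701.
Known gains sum to 0.42 + 0.0808 = 0.5008.
g_cld = 0.701 − 0.5008 = 0.20.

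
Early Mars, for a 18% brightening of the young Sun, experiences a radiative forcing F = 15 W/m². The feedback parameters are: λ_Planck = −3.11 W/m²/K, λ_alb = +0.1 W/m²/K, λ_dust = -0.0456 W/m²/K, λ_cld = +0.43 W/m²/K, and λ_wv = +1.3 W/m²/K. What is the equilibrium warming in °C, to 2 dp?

Net feedback parameter λ = (−3.11) + (+0.1) + (-0.0456) + (+0.43) + (+1.3) = -1.3256 W/m²/K.
ΔT = −F/λ = −15/(-1.3256) = 11.32 °C.

11.32 °C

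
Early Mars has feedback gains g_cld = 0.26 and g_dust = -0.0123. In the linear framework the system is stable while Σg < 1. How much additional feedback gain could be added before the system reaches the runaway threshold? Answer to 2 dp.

Current total gain = 0.26 − 0.0123 = 0.2477.
Margin to runaway = 1 − 0.2477 = 0.75.

0.75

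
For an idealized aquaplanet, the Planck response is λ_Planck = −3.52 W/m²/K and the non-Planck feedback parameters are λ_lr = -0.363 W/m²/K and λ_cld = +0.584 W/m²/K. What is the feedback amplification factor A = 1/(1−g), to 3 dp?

1.067

Convert to gains: g_lr = -0.363/3.52 = -0.1031; g_cld = 0.584/3.52 = 0.1659.
Total gain g = 0.0628.
A = 1/(1 − 0.0628) = 1.067.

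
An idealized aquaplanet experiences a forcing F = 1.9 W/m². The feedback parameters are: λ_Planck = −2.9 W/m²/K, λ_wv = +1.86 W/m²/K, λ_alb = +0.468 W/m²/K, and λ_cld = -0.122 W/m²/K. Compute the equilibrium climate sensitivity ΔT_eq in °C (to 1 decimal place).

Net feedback parameter λ = (−2.9) + (+1.86) + (+0.468) + (-0.122) = -0.694 W/m²/K.
ΔT = −F/λ = −1.9/(-0.694) = 2.7 °C.

2.7 °C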